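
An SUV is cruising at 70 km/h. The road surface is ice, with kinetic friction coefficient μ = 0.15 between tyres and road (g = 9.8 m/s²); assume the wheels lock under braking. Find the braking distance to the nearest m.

70 km/h ÷ 3.6 = 19.4444 m/s.
a = μg = 0.15 × 9.8 = 1.470 m/s².
Braking distance = v²/(2a) = 19.4444² / (2 × 1.470) = 378.085 / 2.940 = 128.600 m.

Braking distance ≈ 129 m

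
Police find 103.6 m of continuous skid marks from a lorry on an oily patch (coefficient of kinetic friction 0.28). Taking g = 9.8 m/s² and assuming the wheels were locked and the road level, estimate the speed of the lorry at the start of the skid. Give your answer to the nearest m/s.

Deceleration a = μg = 0.28 × 9.8 = 2.744 m/s².
v = √(2a·d) = √(2 × 2.744 × 103.6) = √568.557 = 23.8444 m/s.

Initial speed ≈ 24 m/s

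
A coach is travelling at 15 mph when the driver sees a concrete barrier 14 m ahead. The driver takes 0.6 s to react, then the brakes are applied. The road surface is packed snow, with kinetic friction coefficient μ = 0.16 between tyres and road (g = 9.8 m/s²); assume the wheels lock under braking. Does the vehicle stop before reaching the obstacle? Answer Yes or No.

15 mph × 0.44704 = 6.7056 m/s.
a = μg = 0.16 × 9.8 = 1.568 m/s².
Reaction distance = 6.7056 × 0.6 = 4.023 m.
Braking distance = v²/(2a) = 44.965 / 3.136 = 14.338 m.
Total stopping distance = 4.023 + 14.338 = 18.361 m, vs 14 m available — it cannot stop in time and overshoots by 18.361 − 14 = 4.361 m.

No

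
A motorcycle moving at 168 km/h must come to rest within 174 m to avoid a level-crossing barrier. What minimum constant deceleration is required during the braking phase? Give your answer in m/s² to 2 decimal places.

Required deceleration ≈ 6.26 m/s²

168 km/h ÷ 3.6 = 46.6667 m/s.
v² = 2a·d ⇒ a = v²/(2d) = 46.6667² / (2 × 174.000) = 2177.781 / 348.000 = 6.2580 m/s².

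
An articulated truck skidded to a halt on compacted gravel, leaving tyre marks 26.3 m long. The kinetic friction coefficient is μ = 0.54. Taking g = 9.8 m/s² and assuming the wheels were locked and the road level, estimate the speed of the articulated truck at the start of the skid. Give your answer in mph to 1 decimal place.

Deceleration a = μg = 0.54 × 9.8 = 5.292 m/s².
v = √(2a·d) = √(2 × 5.292 × 26.3) = √278.359 = 16.6841 m/s.
= 16.6841 ÷ 0.44704 = 37.321 mph.

Initial speed ≈ 37.3 mph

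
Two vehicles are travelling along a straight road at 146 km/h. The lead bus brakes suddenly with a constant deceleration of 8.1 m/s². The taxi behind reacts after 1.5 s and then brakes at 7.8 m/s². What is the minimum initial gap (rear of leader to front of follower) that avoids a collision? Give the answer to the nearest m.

146 km/h ÷ 3.6 = 40.5556 m/s.
Leader travels v²/(2a_L) = 1644.757 / 16.200 = 101.528 m before stopping.
Follower covers v·t_r = 40.5556 × 1.5 = 60.833 m while reacting, then v²/(2a_F) = 1644.757 / 15.600 = 105.433 m while braking, for a total of 60.833 + 105.433 = 166.266 m.
Since a_F ≤ a_L and the follower starts braking later, the follower is never slower than the leader, so the closest approach is when both have stopped.
Minimum gap = 166.266 − 101.528 = 64.738 m.

Minimum gap ≈ 65 m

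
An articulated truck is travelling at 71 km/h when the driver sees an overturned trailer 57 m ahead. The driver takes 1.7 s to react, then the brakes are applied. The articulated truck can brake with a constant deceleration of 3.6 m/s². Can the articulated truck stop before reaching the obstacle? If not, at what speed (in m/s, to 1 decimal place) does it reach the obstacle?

71 km/h ÷ 3.6 = 19.7222 m/s.
Reaction distance = 19.7222 × 1.7 = 33.528 m.
Braking distance needed to stop: v²/(2a) = 388.965 / 7.200 = 54.023 m, so total needed = 33.528 + 54.023 = 87.551 m > 57 m — it cannot stop.
Distance remaining when braking begins: 57 − 33.528 = 23.472 m.
v² = v₀² − 2a·d = 388.965 − 2 × 3.600 × 23.472 = 219.967 m²/s².
v = √219.967 = 14.831 m/s.

No — it strikes the obstacle at 14.8 m/s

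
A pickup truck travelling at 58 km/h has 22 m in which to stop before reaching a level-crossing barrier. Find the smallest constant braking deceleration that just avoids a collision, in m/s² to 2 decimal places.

58 km/h ÷ 3.6 = 16.1111 m/s.
v² = 2a·d ⇒ a = v²/(2d) = 16.1111² / (2 × 22.000) = 259.568 / 44.000 = 5.8993 m/s².

Required deceleration ≈ 5.90 m/s²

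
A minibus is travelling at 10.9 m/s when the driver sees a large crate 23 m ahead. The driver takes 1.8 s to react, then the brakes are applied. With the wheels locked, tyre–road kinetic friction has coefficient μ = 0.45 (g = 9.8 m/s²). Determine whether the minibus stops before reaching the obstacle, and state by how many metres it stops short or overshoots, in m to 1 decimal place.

a = μg = 0.45 × 9.8 = 4.410 m/s².
Reaction distance = 10.9000 × 1.8 = 19.620 m.
Braking distance = v²/(2a) = 118.810 / 8.820 = 13.471 m.
Total stopping distance = 19.620 + 13.471 = 33.091 m, vs 23 m available — it cannot stop in time and overshoots by 33.091 − 23 = 10.091 m.

No — it overshoots by 10.1 m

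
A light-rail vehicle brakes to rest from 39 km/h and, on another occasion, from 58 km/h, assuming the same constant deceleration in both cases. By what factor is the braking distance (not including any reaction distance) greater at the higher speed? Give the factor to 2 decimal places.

Factor ≈ 2.21

Braking distance d = v²/(2a), so with a fixed, d ∝ v².
Factor = (58/39)² = 1.4872² = 2.2118.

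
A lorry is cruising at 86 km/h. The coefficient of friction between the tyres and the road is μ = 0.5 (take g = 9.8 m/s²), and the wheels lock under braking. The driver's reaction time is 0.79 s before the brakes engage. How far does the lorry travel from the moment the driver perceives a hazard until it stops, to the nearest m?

86 km/h ÷ 3.6 = 23.8889 m/s.
a = μg = 0.5 × 9.8 = 4.900 m/s².
Reaction distance = v·t_r = 23.8889 × 0.79 = 18.872 m.
Braking distance = v²/(2a) = 23.8889² / (2 × 4.900) = 570.680 / 9.800 = 58.233 m.
Total = 18.872 + 58.233 = 77.105 m.

Total stopping distance ≈ 77 m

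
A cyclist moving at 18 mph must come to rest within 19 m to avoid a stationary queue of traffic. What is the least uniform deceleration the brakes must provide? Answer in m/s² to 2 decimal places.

Required deceleration ≈ 1.70 m/s²

18 mph × 0.44704 = 8.0467 m/s.
v² = 2a·d ⇒ a = v²/(2d) = 8.0467² / (2 × 19.000) = 64.749 / 38.000 = 1.7039 m/s².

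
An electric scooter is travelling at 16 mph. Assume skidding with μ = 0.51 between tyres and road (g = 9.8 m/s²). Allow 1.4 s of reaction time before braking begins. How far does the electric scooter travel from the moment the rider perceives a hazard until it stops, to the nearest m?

Total stopping distance ≈ 15 m

16 mph × 0.44704 = 7.1526 m/s.
a = μg = 0.51 × 9.8 = 4.998 m/s².
Reaction distance = v·t_r = 7.1526 × 1.4 = 10.014 m.
Braking distance = v²/(2a) = 7.1526² / (2 × 4.998) = 51.160 / 9.996 = 5.118 m.
Total = 10.014 + 5.118 = 15.132 m.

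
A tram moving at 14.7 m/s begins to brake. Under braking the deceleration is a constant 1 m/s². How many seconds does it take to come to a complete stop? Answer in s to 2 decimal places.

Braking time ≈ 14.70 s

Braking time = v/a = 14.7000 / 1.000 = 14.700 s.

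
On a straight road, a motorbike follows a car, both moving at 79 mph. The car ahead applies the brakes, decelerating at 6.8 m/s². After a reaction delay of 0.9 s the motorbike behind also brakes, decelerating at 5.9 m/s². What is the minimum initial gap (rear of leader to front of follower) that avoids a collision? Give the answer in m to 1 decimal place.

79 mph × 0.44704 = 35.3162 m/s.
Leader travels v²/(2a_L) = 1247.234 / 13.600 = 91.708 m before stopping.
Follower covers v·t_r = 35.3162 × 0.9 = 31.785 m while reacting, then v²/(2a_F) = 1247.234 / 11.800 = 105.698 m while braking, for a total of 31.785 + 105.698 = 137.483 m.
Since a_F ≤ a_L and the follower starts braking later, the follower is never slower than the leader, so the closest approach is when both have stopped.
Minimum gap = 137.483 − 91.708 = 45.775 m.

Minimum gap ≈ 45.8 m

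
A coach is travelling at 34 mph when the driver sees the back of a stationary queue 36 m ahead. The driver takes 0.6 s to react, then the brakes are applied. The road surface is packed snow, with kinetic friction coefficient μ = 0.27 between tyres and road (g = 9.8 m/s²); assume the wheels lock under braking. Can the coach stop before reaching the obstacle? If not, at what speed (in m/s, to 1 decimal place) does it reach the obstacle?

No — it strikes the obstacle at 9.4 m/s

34 mph × 0.44704 = 15.1994 m/s.
a = μg = 0.27 × 9.8 = 2.646 m/s².
Reaction distance = 15.1994 × 0.6 = 9.120 m.
Braking distance needed to stop: v²/(2a) = 231.022 / 5.292 = 43.655 m, so total needed = 9.120 + 43.655 = 52.775 m > 36 m — it cannot stop.
Distance remaining when braking begins: 36 − 9.120 = 26.880 m.
v² = v₀² − 2a·d = 231.022 − 2 × 2.646 × 26.880 = 88.773 m²/s².
v = √88.773 = 9.422 m/s.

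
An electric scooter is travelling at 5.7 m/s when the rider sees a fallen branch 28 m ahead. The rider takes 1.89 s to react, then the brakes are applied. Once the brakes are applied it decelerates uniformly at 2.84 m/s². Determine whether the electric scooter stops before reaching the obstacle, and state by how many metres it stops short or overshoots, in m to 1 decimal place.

Reaction distance = 5.7000 × 1.89 = 10.773 m.
Braking distance = v²/(2a) = 32.490 / 5.680 = 5.720 m.
Total stopping distance = 10.773 + 5.720 = 16.493 m, vs 28 m available — it stops with 28 − 16.493 = 11.507 m to spare.

Yes — it stops 11.5 m short of the obstacle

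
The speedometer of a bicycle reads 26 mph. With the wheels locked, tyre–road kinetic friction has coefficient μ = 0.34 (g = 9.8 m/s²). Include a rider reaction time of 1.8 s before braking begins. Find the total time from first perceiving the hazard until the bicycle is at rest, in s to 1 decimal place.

26 mph × 0.44704 = 11.6230 m/s.
a = μg = 0.34 × 9.8 = 3.332 m/s².
Braking time = v/a = 11.6230 / 3.332 = 3.488 s.
Total = 1.8 + 3.488 = 5.288 s.

Total time ≈ 5.3 s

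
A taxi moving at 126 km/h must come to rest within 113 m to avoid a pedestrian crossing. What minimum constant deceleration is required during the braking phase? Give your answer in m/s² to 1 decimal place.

126 km/h ÷ 3.6 = 35.0000 m/s.
v² = 2a·d ⇒ a = v²/(2d) = 35.0000² / (2 × 113.000) = 1225.000 / 226.000 = 5.4204 m/s².

Required deceleration ≈ 5.4 m/s²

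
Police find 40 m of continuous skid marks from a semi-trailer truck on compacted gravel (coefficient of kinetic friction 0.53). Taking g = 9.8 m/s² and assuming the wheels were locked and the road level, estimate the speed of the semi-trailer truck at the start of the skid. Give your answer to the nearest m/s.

Initial speed ≈ 20 m/s

Deceleration a = μg = 0.53 × 9.8 = 5.194 m/s².
v = √(2a·d) = √(2 × 5.194 × 40) = √415.520 = 20.3843 m/s.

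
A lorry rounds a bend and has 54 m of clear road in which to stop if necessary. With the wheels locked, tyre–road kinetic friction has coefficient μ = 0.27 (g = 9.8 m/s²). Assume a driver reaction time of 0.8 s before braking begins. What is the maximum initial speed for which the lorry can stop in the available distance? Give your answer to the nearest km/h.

a = μg = 0.27 × 9.8 = 2.646 m/s².
Stopping distance: v·t_r + v²/(2a) = 54 with t_r = 0.8 s and a = 2.646 m/s².
So v² + 4.234 v − 285.77 = 0.
Positive root: v = −a·t_r + √((a·t_r)² + 2a·d) = −2.117 + √(4.482 + 285.77) = 14.9198 m/s.
14.9198 m/s × 3.6 = 53.711 km/h.

Maximum speed ≈ 54 km/h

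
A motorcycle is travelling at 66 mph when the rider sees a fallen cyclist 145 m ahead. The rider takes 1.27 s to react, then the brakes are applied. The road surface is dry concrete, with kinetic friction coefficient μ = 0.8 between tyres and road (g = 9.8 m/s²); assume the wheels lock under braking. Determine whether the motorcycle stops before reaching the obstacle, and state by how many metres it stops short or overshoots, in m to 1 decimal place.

Yes — it stops 52.0 m short of the obstacle

66 mph × 0.44704 = 29.5046 m/s.
a = μg = 0.8 × 9.8 = 7.840 m/s².
Reaction distance = 29.5046 × 1.27 = 37.471 m.
Braking distance = v²/(2a) = 870.521 / 15.680 = 55.518 m.
Total stopping distance = 37.471 + 55.518 = 92.989 m, vs 145 m available — it stops with 145 − 92.989 = 52.011 m to spare.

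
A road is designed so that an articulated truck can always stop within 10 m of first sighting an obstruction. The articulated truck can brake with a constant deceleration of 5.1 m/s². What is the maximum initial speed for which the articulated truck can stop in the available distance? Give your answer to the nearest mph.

v²/(2a) = d ⇒ v = √(2 × 5.100 × 10) = √102.00 = 10.0995 m/s.
10.0995 m/s ÷ 0.44704 = 22.592 mph.

Maximum speed ≈ 23 mph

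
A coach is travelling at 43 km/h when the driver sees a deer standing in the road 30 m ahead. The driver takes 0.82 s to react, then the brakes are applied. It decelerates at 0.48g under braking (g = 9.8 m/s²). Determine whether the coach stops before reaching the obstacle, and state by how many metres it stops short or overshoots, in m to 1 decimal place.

Yes — it stops 5.0 m short of the obstacle

43 km/h ÷ 3.6 = 11.9444 m/s.
a = 0.48 × 9.8 = 4.704 m/s².
Reaction distance = 11.9444 × 0.82 = 9.794 m.
Braking distance = v²/(2a) = 142.669 / 9.408 = 15.165 m.
Total stopping distance = 9.794 + 15.165 = 24.959 m, vs 30 m available — it stops with 30 − 24.959 = 5.041 m to spare.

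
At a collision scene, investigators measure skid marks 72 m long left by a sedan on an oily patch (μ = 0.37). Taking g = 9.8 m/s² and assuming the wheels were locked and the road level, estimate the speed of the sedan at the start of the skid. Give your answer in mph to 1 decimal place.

Deceleration a = μg = 0.37 × 9.8 = 3.626 m/s².
v = √(2a·d) = √(2 × 3.626 × 72) = √522.144 = 22.8505 m/s.
= 22.8505 ÷ 0.44704 = 51.115 mph.

Initial speed ≈ 51.1 mph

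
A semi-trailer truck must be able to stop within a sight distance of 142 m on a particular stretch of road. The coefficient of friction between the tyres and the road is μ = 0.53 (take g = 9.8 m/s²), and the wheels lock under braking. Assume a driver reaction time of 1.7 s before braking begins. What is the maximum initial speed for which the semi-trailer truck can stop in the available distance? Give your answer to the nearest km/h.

a = μg = 0.53 × 9.8 = 5.194 m/s².
Stopping distance: v·t_r + v²/(2a) = 142 with t_r = 1.7 s and a = 5.194 m/s².
So v² + 17.660 v − 1475.10 = 0.
Positive root: v = −a·t_r + √((a·t_r)² + 2a·d) = −8.830 + √(77.969 + 1475.10) = 30.5790 m/s.
30.5790 m/s × 3.6 = 110.084 km/h.

Maximum speed ≈ 110 km/h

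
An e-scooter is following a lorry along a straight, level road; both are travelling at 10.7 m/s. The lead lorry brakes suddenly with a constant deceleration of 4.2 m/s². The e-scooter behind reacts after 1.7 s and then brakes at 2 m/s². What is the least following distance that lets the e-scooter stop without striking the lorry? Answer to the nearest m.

Minimum gap ≈ 33 m

Leader travels v²/(2a_L) = 114.490 / 8.400 = 13.630 m before stopping.
Follower covers v·t_r = 10.7000 × 1.7 = 18.190 m while reacting, then v²/(2a_F) = 114.490 / 4.000 = 28.622 m while braking, for a total of 18.190 + 28.622 = 46.812 m.
Since a_F ≤ a_L and the follower starts braking later, the follower is never slower than the leader, so the closest approach is when both have stopped.
Minimum gap = 46.812 − 13.630 = 33.182 m.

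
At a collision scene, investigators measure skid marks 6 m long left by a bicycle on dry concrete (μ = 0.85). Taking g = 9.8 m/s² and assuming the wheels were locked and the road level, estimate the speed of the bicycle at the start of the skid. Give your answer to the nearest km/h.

Initial speed ≈ 36 km/h

Deceleration a = μg = 0.85 × 9.8 = 8.330 m/s².
v = √(2a·d) = √(2 × 8.330 × 6) = √99.960 = 9.9980 m/s.
= 9.9980 × 3.6 = 35.993 km/h.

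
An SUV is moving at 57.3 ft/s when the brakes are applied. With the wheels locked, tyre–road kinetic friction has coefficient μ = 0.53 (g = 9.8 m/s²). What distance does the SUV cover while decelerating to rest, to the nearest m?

Braking distance ≈ 29 m

57.3 ft/s × 0.3048 = 17.4650 m/s.
a = μg = 0.53 × 9.8 = 5.194 m/s².
Braking distance = v²/(2a) = 17.4650² / (2 × 5.194) = 305.026 / 10.388 = 29.363 m.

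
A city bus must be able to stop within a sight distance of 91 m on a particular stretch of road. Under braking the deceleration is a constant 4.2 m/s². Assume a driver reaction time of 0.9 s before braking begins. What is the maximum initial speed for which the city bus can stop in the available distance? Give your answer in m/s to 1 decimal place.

Maximum speed ≈ 24.1 m/s

Stopping distance: v·t_r + v²/(2a) = 91 with t_r = 0.9 s and a = 4.200 m/s².
So v² + 7.560 v − 764.40 = 0.
Positive root: v = −a·t_r + √((a·t_r)² + 2a·d) = −3.780 + √(14.288 + 764.40) = 24.1250 m/s.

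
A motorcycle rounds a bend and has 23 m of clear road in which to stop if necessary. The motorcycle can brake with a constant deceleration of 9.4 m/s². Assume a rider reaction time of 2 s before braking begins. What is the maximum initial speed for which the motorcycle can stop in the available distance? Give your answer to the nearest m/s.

Stopping distance: v·t_r + v²/(2a) = 23 with t_r = 2 s and a = 9.400 m/s².
So v² + 37.600 v − 432.40 = 0.
Positive root: v = −a·t_r + √((a·t_r)² + 2a·d) = −18.800 + √(353.440 + 432.40) = 9.2328 m/s.

Maximum speed ≈ 9 m/s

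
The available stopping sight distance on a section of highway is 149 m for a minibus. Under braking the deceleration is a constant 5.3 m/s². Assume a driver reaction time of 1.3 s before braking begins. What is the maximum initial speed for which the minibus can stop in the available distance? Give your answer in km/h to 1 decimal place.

Stopping distance: v·t_r + v²/(2a) = 149 with t_r = 1.3 s and a = 5.300 m/s².
So v² + 13.780 v − 1579.40 = 0.
Positive root: v = −a·t_r + √((a·t_r)² + 2a·d) = −6.890 + √(47.472 + 1579.40) = 33.4445 m/s.
33.4445 m/s × 3.6 = 120.400 km/h.

Maximum speed ≈ 120.4 km/h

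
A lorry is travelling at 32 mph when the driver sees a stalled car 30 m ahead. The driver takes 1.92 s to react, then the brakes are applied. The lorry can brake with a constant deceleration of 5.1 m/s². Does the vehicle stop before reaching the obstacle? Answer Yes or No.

No

32 mph × 0.44704 = 14.3053 m/s.
Reaction distance = 14.3053 × 1.92 = 27.466 m.
Braking distance = v²/(2a) = 204.642 / 10.200 = 20.063 m.
Total stopping distance = 27.466 + 20.063 = 47.529 m, vs 30 m available — it cannot stop in time and overshoots by 47.529 − 30 = 17.529 m.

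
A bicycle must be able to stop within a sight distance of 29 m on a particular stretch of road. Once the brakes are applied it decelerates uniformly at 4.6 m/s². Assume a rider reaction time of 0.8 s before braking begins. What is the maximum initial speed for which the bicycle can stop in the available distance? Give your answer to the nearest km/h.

Maximum speed ≈ 47 km/h

Stopping distance: v·t_r + v²/(2a) = 29 with t_r = 0.8 s and a = 4.600 m/s².
So v² + 7.360 v − 266.80 = 0.
Positive root: v = −a·t_r + √((a·t_r)² + 2a·d) = −3.680 + √(13.542 + 266.80) = 13.0634 m/s.
13.0634 m/s × 3.6 = 47.028 km/h.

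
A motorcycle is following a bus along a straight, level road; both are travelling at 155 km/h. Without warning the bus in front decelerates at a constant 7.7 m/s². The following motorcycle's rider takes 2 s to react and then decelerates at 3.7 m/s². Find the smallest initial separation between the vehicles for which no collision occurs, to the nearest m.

Minimum gap ≈ 216 m

155 km/h ÷ 3.6 = 43.0556 m/s.
Leader travels v²/(2a_L) = 1853.785 / 15.400 = 120.376 m before stopping.
Follower covers v·t_r = 43.0556 × 2 = 86.111 m while reacting, then v²/(2a_F) = 1853.785 / 7.400 = 250.511 m while braking, for a total of 86.111 + 250.511 = 336.622 m.
Since a_F ≤ a_L and the follower starts braking later, the follower is never slower than the leader, so the closest approach is when both have stopped.
Minimum gap = 336.622 − 120.376 = 216.246 m.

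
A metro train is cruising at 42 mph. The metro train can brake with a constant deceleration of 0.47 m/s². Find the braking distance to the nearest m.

42 mph × 0.44704 = 18.7757 m/s.
Braking distance = v²/(2a) = 18.7757² / (2 × 0.470) = 352.527 / 0.940 = 375.029 m.

Braking distance ≈ 375 m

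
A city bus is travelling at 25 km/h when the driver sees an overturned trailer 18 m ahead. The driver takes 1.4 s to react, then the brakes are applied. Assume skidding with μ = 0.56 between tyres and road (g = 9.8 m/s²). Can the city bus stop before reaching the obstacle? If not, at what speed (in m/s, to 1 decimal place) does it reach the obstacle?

Yes — it stops about 3.9 m short of the obstacle, so it never reaches it

25 km/h ÷ 3.6 = 6.9444 m/s.
a = μg = 0.56 × 9.8 = 5.488 m/s².
Reaction distance = 6.9444 × 1.4 = 9.722 m.
Braking distance = v²/(2a) = 48.225 / 10.976 = 4.394 m.
Total stopping distance = 9.722 + 4.394 = 14.116 m, vs 18 m available — it stops with 18 − 14.116 = 3.884 m to spare.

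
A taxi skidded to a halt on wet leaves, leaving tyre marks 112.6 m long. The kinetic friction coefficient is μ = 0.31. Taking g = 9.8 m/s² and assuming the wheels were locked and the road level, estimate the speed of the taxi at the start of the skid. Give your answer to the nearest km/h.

Deceleration a = μg = 0.31 × 9.8 = 3.038 m/s².
v = √(2a·d) = √(2 × 3.038 × 112.6) = √684.158 = 26.1564 m/s.
= 26.1564 × 3.6 = 94.163 km/h.

Initial speed ≈ 94 km/h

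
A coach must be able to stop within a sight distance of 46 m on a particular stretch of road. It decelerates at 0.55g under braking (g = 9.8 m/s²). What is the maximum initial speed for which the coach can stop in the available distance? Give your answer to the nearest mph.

a = 0.55 × 9.8 = 5.390 m/s².
v²/(2a) = d ⇒ v = √(2 × 5.390 × 46) = √495.88 = 22.2684 m/s.
22.2684 m/s ÷ 0.44704 = 49.813 mph.

Maximum speed ≈ 50 mph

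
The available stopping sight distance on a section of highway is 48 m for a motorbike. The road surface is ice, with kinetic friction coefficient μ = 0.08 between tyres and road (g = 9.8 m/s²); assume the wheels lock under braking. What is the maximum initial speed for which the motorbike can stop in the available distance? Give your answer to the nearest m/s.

Maximum speed ≈ 9 m/s

a = μg = 0.08 × 9.8 = 0.784 m/s².
v²/(2a) = d ⇒ v = √(2 × 0.784 × 48) = √75.26 = 8.6753 m/s.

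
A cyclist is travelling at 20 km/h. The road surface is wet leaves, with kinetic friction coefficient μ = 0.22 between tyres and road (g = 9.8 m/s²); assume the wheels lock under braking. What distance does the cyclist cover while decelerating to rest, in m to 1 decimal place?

20 km/h ÷ 3.6 = 5.5556 m/s.
a = μg = 0.22 × 9.8 = 2.156 m/s².
Braking distance = v²/(2a) = 5.5556² / (2 × 2.156) = 30.865 / 4.312 = 7.158 m.

Braking distance ≈ 7.2 m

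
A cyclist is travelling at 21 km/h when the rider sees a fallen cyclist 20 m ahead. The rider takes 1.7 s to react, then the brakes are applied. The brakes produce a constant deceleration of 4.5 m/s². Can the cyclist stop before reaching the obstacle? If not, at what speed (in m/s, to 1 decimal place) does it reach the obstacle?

Yes — it stops about 6.3 m short of the obstacle, so it never reaches it

21 km/h ÷ 3.6 = 5.8333 m/s.
Reaction distance = 5.8333 × 1.7 = 9.917 m.
Braking distance = v²/(2a) = 34.027 / 9.000 = 3.781 m.
Total stopping distance = 9.917 + 3.781 = 13.698 m, vs 20 m available — it stops with 20 − 13.698 = 6.302 m to spare.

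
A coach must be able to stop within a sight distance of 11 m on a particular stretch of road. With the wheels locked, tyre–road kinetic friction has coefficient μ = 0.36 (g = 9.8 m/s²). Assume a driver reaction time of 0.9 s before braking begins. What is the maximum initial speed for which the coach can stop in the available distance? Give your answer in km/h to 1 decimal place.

a = μg = 0.36 × 9.8 = 3.528 m/s².
Stopping distance: v·t_r + v²/(2a) = 11 with t_r = 0.9 s and a = 3.528 m/s².
So v² + 6.350 v − 77.62 = 0.
Positive root: v = −a·t_r + √((a·t_r)² + 2a·d) = −3.175 + √(10.081 + 77.62) = 6.1899 m/s.
6.1899 m/s × 3.6 = 22.284 km/h.

Maximum speed ≈ 22.3 km/h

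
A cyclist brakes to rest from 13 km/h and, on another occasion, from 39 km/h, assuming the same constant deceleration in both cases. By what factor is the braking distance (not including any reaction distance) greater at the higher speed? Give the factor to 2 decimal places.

Factor ≈ 9.00

Braking distance d = v²/(2a), so with a fixed, d ∝ v².
Factor = (39/13)² = 3.0000² = 9.0000.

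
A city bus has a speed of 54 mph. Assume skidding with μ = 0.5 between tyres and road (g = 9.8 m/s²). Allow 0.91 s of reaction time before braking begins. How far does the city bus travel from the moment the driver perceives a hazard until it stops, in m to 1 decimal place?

54 mph × 0.44704 = 24.1402 m/s.
a = μg = 0.5 × 9.8 = 4.900 m/s².
Reaction distance = v·t_r = 24.1402 × 0.91 = 21.968 m.
Braking distance = v²/(2a) = 24.1402² / (2 × 4.900) = 582.749 / 9.800 = 59.464 m.
Total = 21.968 + 59.464 = 81.432 m.

Total stopping distance ≈ 81.4 m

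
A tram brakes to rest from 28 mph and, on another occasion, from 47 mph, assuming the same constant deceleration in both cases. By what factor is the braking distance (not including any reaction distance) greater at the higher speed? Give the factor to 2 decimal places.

Braking distance d = v²/(2a), so with a fixed, d ∝ v².
Factor = (47/28)² = 1.6786² = 2.8177.

Factor ≈ 2.82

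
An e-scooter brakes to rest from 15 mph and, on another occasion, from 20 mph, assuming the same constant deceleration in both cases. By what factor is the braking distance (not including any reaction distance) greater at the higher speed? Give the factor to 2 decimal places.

Factor ≈ 1.78

Braking distance d = v²/(2a), so with a fixed, d ∝ v².
Factor = (20/15)² = 1.3333² = 1.7777.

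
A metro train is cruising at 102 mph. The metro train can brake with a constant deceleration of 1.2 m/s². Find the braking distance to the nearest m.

Braking distance ≈ 866 m

102 mph × 0.44704 = 45.5981 m/s.
Braking distance = v²/(2a) = 45.5981² / (2 × 1.200) = 2079.187 / 2.400 = 866.328 m.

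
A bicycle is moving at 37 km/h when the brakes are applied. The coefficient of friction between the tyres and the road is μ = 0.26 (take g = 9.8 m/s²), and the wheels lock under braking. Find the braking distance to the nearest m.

Braking distance ≈ 21 m

37 km/h ÷ 3.6 = 10.2778 m/s.
a = μg = 0.26 × 9.8 = 2.548 m/s².
Braking distance = v²/(2a) = 10.2778² / (2 × 2.548) = 105.633 / 5.096 = 20.729 m.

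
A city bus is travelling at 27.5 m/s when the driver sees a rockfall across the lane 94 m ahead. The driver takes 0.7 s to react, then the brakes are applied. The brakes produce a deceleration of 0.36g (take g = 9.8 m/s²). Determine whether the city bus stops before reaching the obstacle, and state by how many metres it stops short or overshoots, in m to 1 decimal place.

No — it overshoots by 32.4 m

a = 0.36 × 9.8 = 3.528 m/s².
Reaction distance = 27.5000 × 0.7 = 19.250 m.
Braking distance = v²/(2a) = 756.250 / 7.056 = 107.178 m.
Total stopping distance = 19.250 + 107.178 = 126.428 m, vs 94 m available — it cannot stop in time and overshoots by 126.428 − 94 = 32.428 m.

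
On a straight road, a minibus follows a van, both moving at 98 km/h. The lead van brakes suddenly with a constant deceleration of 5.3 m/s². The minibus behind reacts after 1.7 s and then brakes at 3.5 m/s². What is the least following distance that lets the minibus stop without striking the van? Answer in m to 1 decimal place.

98 km/h ÷ 3.6 = 27.2222 m/s.
Leader travels v²/(2a_L) = 741.048 / 10.600 = 69.910 m before stopping.
Follower covers v·t_r = 27.2222 × 1.7 = 46.278 m while reacting, then v²/(2a_F) = 741.048 / 7.000 = 105.864 m while braking, for a total of 46.278 + 105.864 = 152.142 m.
Since a_F ≤ a_L and the follower starts braking later, the follower is never slower than the leader, so the closest approach is when both have stopped.
Minimum gap = 152.142 − 69.910 = 82.232 m.

Minimum gap ≈ 82.2 m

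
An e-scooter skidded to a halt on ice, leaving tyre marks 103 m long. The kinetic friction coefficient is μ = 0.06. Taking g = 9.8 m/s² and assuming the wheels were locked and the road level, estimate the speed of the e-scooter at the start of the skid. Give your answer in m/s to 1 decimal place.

Deceleration a = μg = 0.06 × 9.8 = 0.588 m/s².
v = √(2a·d) = √(2 × 0.588 × 103) = √121.128 = 11.0058 m/s.

Initial speed ≈ 11.0 m/s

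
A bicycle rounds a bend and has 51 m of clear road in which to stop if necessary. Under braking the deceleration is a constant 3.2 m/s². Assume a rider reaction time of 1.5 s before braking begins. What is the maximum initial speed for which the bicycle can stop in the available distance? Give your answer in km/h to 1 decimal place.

Maximum speed ≈ 50.0 km/h

Stopping distance: v·t_r + v²/(2a) = 51 with t_r = 1.5 s and a = 3.200 m/s².
So v² + 9.600 v − 326.40 = 0.
Positive root: v = −a·t_r + √((a·t_r)² + 2a·d) = −4.800 + √(23.040 + 326.40) = 13.8933 m/s.
13.8933 m/s × 3.6 = 50.016 km/h.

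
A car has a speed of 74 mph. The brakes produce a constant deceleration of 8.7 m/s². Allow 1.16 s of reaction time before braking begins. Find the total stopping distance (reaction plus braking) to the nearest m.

Total stopping distance ≈ 101 m

74 mph × 0.44704 = 33.0810 m/s.
Reaction distance = v·t_r = 33.0810 × 1.16 = 38.374 m.
Braking distance = v²/(2a) = 33.0810² / (2 × 8.700) = 1094.353 / 17.400 = 62.894 m.
Total = 38.374 + 62.894 = 101.268 m.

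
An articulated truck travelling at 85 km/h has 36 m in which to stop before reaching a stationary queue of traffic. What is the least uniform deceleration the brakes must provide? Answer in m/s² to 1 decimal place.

85 km/h ÷ 3.6 = 23.6111 m/s.
v² = 2a·d ⇒ a = v²/(2d) = 23.6111² / (2 × 36.000) = 557.484 / 72.000 = 7.7428 m/s².

Required deceleration ≈ 7.7 m/s²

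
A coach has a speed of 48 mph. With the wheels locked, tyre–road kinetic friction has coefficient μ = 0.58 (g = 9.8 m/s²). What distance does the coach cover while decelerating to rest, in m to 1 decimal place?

48 mph × 0.44704 = 21.4579 m/s.
a = μg = 0.58 × 9.8 = 5.684 m/s².
Braking distance = v²/(2a) = 21.4579² / (2 × 5.684) = 460.441 / 11.368 = 40.503 m.

Braking distance ≈ 40.5 m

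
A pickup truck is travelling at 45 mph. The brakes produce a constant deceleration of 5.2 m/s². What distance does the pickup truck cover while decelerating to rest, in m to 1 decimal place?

45 mph × 0.44704 = 20.1168 m/s.
Braking distance = v²/(2a) = 20.1168² / (2 × 5.200) = 404.686 / 10.400 = 38.912 m.

Braking distance ≈ 38.9 m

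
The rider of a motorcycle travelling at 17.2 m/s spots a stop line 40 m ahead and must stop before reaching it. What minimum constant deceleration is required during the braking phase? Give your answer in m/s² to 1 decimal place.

Required deceleration ≈ 3.7 m/s²

v² = 2a·d ⇒ a = v²/(2d) = 17.2000² / (2 × 40.000) = 295.840 / 80.000 = 3.6980 m/s².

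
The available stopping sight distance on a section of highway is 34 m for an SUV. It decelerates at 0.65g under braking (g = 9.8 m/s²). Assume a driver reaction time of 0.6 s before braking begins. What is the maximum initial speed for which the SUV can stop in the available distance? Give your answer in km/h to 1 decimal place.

a = 0.65 × 9.8 = 6.370 m/s².
Stopping distance: v·t_r + v²/(2a) = 34 with t_r = 0.6 s and a = 6.370 m/s².
So v² + 7.644 v − 433.16 = 0.
Positive root: v = −a·t_r + √((a·t_r)² + 2a·d) = −3.822 + √(14.608 + 433.16) = 17.3385 m/s.
17.3385 m/s × 3.6 = 62.419 km/h.

Maximum speed ≈ 62.4 km/h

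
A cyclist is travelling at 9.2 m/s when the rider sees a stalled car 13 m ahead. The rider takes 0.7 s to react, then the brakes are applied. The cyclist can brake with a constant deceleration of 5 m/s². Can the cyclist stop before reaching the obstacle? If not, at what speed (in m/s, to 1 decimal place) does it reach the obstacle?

Reaction distance = 9.2000 × 0.7 = 6.440 m.
Braking distance needed to stop: v²/(2a) = 84.640 / 10.000 = 8.464 m, so total needed = 6.440 + 8.464 = 14.904 m > 13 m — it cannot stop.
Distance remaining when braking begins: 13 − 6.440 = 6.560 m.
v² = v₀² − 2a·d = 84.640 − 2 × 5.000 × 6.560 = 19.040 m²/s².
v = √19.040 = 4.363 m/s.

No — it strikes the obstacle at 4.4 m/s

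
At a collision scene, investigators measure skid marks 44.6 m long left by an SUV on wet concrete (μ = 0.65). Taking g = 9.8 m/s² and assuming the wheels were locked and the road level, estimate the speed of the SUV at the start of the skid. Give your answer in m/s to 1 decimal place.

Initial speed ≈ 23.8 m/s

Deceleration a = μg = 0.65 × 9.8 = 6.370 m/s².
v = √(2a·d) = √(2 × 6.370 × 44.6) = √568.204 = 23.8370 m/s.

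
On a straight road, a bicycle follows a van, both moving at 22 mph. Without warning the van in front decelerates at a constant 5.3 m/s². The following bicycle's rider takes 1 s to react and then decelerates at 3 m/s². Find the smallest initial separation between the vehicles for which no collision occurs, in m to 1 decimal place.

Minimum gap ≈ 16.8 m

22 mph × 0.44704 = 9.8349 m/s.
Leader travels v²/(2a_L) = 96.725 / 10.600 = 9.125 m before stopping.
Follower covers v·t_r = 9.8349 × 1 = 9.835 m while reacting, then v²/(2a_F) = 96.725 / 6.000 = 16.121 m while braking, for a total of 9.835 + 16.121 = 25.956 m.
Since a_F ≤ a_L and the follower starts braking later, the follower is never slower than the leader, so the closest approach is when both have stopped.
Minimum gap = 25.956 − 9.125 = 16.831 m.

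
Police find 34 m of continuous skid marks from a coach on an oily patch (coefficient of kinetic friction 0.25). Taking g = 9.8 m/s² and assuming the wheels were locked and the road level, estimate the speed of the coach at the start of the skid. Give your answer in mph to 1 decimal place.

Initial speed ≈ 28.9 mph

Deceleration a = μg = 0.25 × 9.8 = 2.450 m/s².
v = √(2a·d) = √(2 × 2.450 × 34) = √166.600 = 12.9074 m/s.
= 12.9074 ÷ 0.44704 = 28.873 mph.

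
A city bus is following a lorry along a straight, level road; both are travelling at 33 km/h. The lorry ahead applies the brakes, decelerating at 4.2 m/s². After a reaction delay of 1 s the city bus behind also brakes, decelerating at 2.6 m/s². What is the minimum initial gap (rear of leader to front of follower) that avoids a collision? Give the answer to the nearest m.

33 km/h ÷ 3.6 = 9.1667 m/s.
Leader travels v²/(2a_L) = 84.028 / 8.400 = 10.003 m before stopping.
Follower covers v·t_r = 9.1667 × 1 = 9.167 m while reacting, then v²/(2a_F) = 84.028 / 5.200 = 16.159 m while braking, for a total of 9.167 + 16.159 = 25.326 m.
Since a_F ≤ a_L and the follower starts braking later, the follower is never slower than the leader, so the closest approach is when both have stopped.
Minimum gap = 25.326 − 10.003 = 15.323 m.

Minimum gap ≈ 15 m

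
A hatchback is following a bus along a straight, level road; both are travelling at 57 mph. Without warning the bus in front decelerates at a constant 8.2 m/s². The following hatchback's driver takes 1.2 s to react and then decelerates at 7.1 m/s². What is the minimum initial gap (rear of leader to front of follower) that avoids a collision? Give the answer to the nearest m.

57 mph × 0.44704 = 25.4813 m/s.
Leader travels v²/(2a_L) = 649.297 / 16.400 = 39.591 m before stopping.
Follower covers v·t_r = 25.4813 × 1.2 = 30.578 m while reacting, then v²/(2a_F) = 649.297 / 14.200 = 45.725 m while braking, for a total of 30.578 + 45.725 = 76.303 m.
Since a_F ≤ a_L and the follower starts braking later, the follower is never slower than the leader, so the closest approach is when both have stopped.
Minimum gap = 76.303 − 39.591 = 36.712 m.

Minimum gap ≈ 37 m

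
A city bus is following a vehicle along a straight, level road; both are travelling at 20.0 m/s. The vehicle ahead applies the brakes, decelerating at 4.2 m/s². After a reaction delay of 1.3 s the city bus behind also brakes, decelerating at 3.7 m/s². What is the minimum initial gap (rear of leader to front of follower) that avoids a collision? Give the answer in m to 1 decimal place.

Minimum gap ≈ 32.4 m

Leader travels v²/(2a_L) = 400.000 / 8.400 = 47.619 m before stopping.
Follower covers v·t_r = 20.0000 × 1.3 = 26.000 m while reacting, then v²/(2a_F) = 400.000 / 7.400 = 54.054 m while braking, for a total of 26.000 + 54.054 = 80.054 m.
Since a_F ≤ a_L and the follower starts braking later, the follower is never slower than the leader, so the closest approach is when both have stopped.
Minimum gap = 80.054 − 47.619 = 32.435 m.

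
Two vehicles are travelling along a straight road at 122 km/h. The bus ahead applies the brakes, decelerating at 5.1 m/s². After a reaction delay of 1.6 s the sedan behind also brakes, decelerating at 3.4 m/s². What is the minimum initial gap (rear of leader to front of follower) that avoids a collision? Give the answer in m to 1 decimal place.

122 km/h ÷ 3.6 = 33.8889 m/s.
Leader travels v²/(2a_L) = 1148.458 / 10.200 = 112.594 m before stopping.
Follower covers v·t_r = 33.8889 × 1.6 = 54.222 m while reacting, then v²/(2a_F) = 1148.458 / 6.800 = 168.891 m while braking, for a total of 54.222 + 168.891 = 223.113 m.
Since a_F ≤ a_L and the follower starts braking later, the follower is never slower than the leader, so the closest approach is when both have stopped.
Minimum gap = 223.113 − 112.594 = 110.519 m.

Minimum gap ≈ 110.5 m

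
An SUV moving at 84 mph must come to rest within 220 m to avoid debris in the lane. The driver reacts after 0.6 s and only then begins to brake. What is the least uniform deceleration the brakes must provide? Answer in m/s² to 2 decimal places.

Required deceleration ≈ 3.57 m/s²

84 mph × 0.44704 = 37.5514 m/s.
Distance covered during reaction = 37.5514 × 0.6 = 22.531 m.
Distance available for braking: 220 − 22.531 = 197.469 m.
v² = 2a·d ⇒ a = v²/(2d) = 37.5514² / (2 × 197.469) = 1410.108 / 394.938 = 3.5705 m/s².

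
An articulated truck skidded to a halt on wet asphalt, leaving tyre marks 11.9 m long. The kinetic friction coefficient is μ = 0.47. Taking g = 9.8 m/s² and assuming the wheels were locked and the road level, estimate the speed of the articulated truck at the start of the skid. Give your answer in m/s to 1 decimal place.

Initial speed ≈ 10.5 m/s

Deceleration a = μg = 0.47 × 9.8 = 4.606 m/s².
v = √(2a·d) = √(2 × 4.606 × 11.9) = √109.623 = 10.4701 m/s.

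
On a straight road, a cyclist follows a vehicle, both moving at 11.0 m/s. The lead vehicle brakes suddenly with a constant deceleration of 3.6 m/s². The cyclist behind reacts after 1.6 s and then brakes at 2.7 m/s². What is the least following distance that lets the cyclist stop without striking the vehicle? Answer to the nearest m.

Leader travels v²/(2a_L) = 121.000 / 7.200 = 16.806 m before stopping.
Follower covers v·t_r = 11.0000 × 1.6 = 17.600 m while reacting, then v²/(2a_F) = 121.000 / 5.400 = 22.407 m while braking, for a total of 17.600 + 22.407 = 40.007 m.
Since a_F ≤ a_L and the follower starts braking later, the follower is never slower than the leader, so the closest approach is when both have stopped.
Minimum gap = 40.007 − 16.806 = 23.201 m.

Minimum gap ≈ 23 m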